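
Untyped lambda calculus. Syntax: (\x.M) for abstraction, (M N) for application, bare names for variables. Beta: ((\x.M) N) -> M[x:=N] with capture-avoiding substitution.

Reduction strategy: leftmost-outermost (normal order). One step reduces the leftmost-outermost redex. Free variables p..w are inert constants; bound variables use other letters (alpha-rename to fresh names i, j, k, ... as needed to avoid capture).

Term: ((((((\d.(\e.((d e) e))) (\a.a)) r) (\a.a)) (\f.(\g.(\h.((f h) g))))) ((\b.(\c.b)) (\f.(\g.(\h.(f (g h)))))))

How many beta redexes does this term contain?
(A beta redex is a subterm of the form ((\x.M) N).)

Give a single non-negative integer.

Term: ((((((\d.(\e.((d e) e))) (\a.a)) r) (\a.a)) (\f.(\g.(\h.((f h) g))))) ((\b.(\c.b)) (\f.(\g.(\h.(f (g h)))))))
  Redex: ((\d.(\e.((d e) e))) (\a.a))
  Redex: ((\b.(\c.b)) (\f.(\g.(\h.(f (g h))))))
Total redexes: 2

Answer: 2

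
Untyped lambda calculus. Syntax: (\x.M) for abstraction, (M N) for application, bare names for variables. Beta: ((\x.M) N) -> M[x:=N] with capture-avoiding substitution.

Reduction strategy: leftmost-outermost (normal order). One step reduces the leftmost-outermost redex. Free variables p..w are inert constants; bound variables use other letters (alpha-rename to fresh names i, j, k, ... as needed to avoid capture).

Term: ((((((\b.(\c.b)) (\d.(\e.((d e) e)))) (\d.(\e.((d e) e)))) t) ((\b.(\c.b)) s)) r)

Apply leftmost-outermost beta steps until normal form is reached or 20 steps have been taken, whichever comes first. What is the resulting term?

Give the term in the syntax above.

Answer: (((t (\c.s)) (\c.s)) r)

Derivation:
Step 0: ((((((\b.(\c.b)) (\d.(\e.((d e) e)))) (\d.(\e.((d e) e)))) t) ((\b.(\c.b)) s)) r)
Step 1: (((((\c.(\d.(\e.((d e) e)))) (\d.(\e.((d e) e)))) t) ((\b.(\c.b)) s)) r)
Step 2: ((((\d.(\e.((d e) e))) t) ((\b.(\c.b)) s)) r)
Step 3: (((\e.((t e) e)) ((\b.(\c.b)) s)) r)
Step 4: (((t ((\b.(\c.b)) s)) ((\b.(\c.b)) s)) r)
Step 5: (((t (\c.s)) ((\b.(\c.b)) s)) r)
Step 6: (((t (\c.s)) (\c.s)) r)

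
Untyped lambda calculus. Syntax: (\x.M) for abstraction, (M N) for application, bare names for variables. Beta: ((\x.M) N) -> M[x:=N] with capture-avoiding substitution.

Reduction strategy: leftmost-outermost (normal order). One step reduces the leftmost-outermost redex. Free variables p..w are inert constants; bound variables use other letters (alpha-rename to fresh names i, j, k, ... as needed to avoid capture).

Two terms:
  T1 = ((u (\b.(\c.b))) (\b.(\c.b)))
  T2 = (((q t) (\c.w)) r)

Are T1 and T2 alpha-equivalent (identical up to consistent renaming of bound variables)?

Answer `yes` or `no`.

Answer: no

Derivation:
Term 1: ((u (\b.(\c.b))) (\b.(\c.b)))
Term 2: (((q t) (\c.w)) r)
Alpha-equivalence: compare structure up to binder renaming.
Result: False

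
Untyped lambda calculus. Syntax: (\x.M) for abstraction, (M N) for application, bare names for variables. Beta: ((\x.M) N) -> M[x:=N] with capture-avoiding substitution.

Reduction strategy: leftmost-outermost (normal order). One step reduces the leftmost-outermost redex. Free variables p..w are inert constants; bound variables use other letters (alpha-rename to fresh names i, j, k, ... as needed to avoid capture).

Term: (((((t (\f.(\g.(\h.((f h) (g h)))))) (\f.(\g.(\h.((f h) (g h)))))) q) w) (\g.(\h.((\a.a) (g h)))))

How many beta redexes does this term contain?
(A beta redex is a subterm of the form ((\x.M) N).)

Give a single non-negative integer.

Answer: 1

Derivation:
Term: (((((t (\f.(\g.(\h.((f h) (g h)))))) (\f.(\g.(\h.((f h) (g h)))))) q) w) (\g.(\h.((\a.a) (g h)))))
  Redex: ((\a.a) (g h))
Total redexes: 1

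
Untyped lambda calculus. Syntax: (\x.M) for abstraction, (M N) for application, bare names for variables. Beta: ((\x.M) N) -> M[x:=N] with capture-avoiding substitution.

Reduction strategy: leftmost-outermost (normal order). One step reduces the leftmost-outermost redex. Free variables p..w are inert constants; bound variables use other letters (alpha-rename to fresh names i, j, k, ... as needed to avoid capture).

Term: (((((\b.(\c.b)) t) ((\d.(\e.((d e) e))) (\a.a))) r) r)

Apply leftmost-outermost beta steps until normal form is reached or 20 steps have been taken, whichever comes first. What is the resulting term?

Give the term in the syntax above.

Answer: ((t r) r)

Derivation:
Step 0: (((((\b.(\c.b)) t) ((\d.(\e.((d e) e))) (\a.a))) r) r)
Step 1: ((((\c.t) ((\d.(\e.((d e) e))) (\a.a))) r) r)
Step 2: ((t r) r)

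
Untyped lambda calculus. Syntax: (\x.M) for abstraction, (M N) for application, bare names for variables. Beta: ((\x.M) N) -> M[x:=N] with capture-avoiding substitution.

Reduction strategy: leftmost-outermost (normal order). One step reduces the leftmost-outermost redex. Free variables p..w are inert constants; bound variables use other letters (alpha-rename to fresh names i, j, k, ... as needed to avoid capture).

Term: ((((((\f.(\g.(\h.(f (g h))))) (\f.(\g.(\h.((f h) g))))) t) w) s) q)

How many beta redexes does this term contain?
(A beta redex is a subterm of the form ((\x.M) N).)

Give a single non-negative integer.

Answer: 1

Derivation:
Term: ((((((\f.(\g.(\h.(f (g h))))) (\f.(\g.(\h.((f h) g))))) t) w) s) q)
  Redex: ((\f.(\g.(\h.(f (g h))))) (\f.(\g.(\h.((f h) g)))))
Total redexes: 1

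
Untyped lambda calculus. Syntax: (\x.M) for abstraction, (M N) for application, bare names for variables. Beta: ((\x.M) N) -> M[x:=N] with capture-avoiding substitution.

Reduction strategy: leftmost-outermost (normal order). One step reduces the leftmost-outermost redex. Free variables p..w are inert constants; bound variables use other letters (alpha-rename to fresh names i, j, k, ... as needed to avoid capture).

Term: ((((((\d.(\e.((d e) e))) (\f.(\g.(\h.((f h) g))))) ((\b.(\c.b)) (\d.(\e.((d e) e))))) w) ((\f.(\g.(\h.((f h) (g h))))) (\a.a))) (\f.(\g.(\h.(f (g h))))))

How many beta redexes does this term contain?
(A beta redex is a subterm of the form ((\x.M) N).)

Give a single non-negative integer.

Term: ((((((\d.(\e.((d e) e))) (\f.(\g.(\h.((f h) g))))) ((\b.(\c.b)) (\d.(\e.((d e) e))))) w) ((\f.(\g.(\h.((f h) (g h))))) (\a.a))) (\f.(\g.(\h.(f (g h))))))
  Redex: ((\d.(\e.((d e) e))) (\f.(\g.(\h.((f h) g)))))
  Redex: ((\b.(\c.b)) (\d.(\e.((d e) e))))
  Redex: ((\f.(\g.(\h.((f h) (g h))))) (\a.a))
Total redexes: 3

Answer: 3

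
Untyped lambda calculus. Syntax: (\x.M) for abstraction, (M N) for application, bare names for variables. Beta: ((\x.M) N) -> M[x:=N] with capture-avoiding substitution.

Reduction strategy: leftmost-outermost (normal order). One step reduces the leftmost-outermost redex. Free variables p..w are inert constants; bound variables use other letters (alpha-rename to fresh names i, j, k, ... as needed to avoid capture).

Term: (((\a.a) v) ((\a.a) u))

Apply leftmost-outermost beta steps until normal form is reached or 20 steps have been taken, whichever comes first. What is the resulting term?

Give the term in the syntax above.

Answer: (v u)

Derivation:
Step 0: (((\a.a) v) ((\a.a) u))
Step 1: (v ((\a.a) u))
Step 2: (v u)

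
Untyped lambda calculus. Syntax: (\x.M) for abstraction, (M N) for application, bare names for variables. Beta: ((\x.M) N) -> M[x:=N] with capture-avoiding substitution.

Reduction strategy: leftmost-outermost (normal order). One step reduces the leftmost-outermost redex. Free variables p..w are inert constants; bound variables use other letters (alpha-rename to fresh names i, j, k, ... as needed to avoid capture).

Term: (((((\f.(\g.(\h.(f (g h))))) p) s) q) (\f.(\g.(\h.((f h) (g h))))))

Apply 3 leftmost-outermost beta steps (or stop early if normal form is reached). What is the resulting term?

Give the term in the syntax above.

Step 0: (((((\f.(\g.(\h.(f (g h))))) p) s) q) (\f.(\g.(\h.((f h) (g h))))))
Step 1: ((((\g.(\h.(p (g h)))) s) q) (\f.(\g.(\h.((f h) (g h))))))
Step 2: (((\h.(p (s h))) q) (\f.(\g.(\h.((f h) (g h))))))
Step 3: ((p (s q)) (\f.(\g.(\h.((f h) (g h))))))

Answer: ((p (s q)) (\f.(\g.(\h.((f h) (g h))))))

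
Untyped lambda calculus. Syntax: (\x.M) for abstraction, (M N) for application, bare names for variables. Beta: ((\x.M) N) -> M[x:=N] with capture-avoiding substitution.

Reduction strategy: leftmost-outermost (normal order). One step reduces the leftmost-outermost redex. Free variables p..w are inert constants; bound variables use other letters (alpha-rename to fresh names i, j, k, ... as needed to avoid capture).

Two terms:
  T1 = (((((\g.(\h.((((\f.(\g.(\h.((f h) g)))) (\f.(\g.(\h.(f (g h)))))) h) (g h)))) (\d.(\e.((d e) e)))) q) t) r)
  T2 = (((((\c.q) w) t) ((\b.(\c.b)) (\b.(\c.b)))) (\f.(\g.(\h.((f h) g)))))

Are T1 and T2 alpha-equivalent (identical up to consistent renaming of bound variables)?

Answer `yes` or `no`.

Term 1: (((((\g.(\h.((((\f.(\g.(\h.((f h) g)))) (\f.(\g.(\h.(f (g h)))))) h) (g h)))) (\d.(\e.((d e) e)))) q) t) r)
Term 2: (((((\c.q) w) t) ((\b.(\c.b)) (\b.(\c.b)))) (\f.(\g.(\h.((f h) g)))))
Alpha-equivalence: compare structure up to binder renaming.
Result: False

Answer: no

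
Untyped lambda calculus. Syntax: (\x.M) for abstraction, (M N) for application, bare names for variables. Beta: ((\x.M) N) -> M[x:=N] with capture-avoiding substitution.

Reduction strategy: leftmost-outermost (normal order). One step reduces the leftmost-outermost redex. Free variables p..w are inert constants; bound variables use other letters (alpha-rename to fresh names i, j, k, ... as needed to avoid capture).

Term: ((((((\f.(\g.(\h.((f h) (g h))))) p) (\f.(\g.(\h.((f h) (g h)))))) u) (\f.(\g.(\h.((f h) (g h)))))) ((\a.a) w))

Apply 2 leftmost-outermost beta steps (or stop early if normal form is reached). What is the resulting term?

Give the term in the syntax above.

Answer: ((((\h.((p h) ((\f.(\g.(\h.((f h) (g h))))) h))) u) (\f.(\g.(\h.((f h) (g h)))))) ((\a.a) w))

Derivation:
Step 0: ((((((\f.(\g.(\h.((f h) (g h))))) p) (\f.(\g.(\h.((f h) (g h)))))) u) (\f.(\g.(\h.((f h) (g h)))))) ((\a.a) w))
Step 1: (((((\g.(\h.((p h) (g h)))) (\f.(\g.(\h.((f h) (g h)))))) u) (\f.(\g.(\h.((f h) (g h)))))) ((\a.a) w))
Step 2: ((((\h.((p h) ((\f.(\g.(\h.((f h) (g h))))) h))) u) (\f.(\g.(\h.((f h) (g h)))))) ((\a.a) w))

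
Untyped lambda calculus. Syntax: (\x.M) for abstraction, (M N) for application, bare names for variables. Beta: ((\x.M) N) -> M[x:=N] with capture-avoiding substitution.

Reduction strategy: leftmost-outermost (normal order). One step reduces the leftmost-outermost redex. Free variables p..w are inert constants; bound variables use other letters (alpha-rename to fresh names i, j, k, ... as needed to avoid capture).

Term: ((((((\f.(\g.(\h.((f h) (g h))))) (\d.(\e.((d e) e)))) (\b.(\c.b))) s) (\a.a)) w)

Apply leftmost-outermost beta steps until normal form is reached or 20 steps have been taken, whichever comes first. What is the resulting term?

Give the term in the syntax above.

Step 0: ((((((\f.(\g.(\h.((f h) (g h))))) (\d.(\e.((d e) e)))) (\b.(\c.b))) s) (\a.a)) w)
Step 1: (((((\g.(\h.(((\d.(\e.((d e) e))) h) (g h)))) (\b.(\c.b))) s) (\a.a)) w)
Step 2: ((((\h.(((\d.(\e.((d e) e))) h) ((\b.(\c.b)) h))) s) (\a.a)) w)
Step 3: (((((\d.(\e.((d e) e))) s) ((\b.(\c.b)) s)) (\a.a)) w)
Step 4: ((((\e.((s e) e)) ((\b.(\c.b)) s)) (\a.a)) w)
Step 5: ((((s ((\b.(\c.b)) s)) ((\b.(\c.b)) s)) (\a.a)) w)
Step 6: ((((s (\c.s)) ((\b.(\c.b)) s)) (\a.a)) w)
Step 7: ((((s (\c.s)) (\c.s)) (\a.a)) w)

Answer: ((((s (\c.s)) (\c.s)) (\a.a)) w)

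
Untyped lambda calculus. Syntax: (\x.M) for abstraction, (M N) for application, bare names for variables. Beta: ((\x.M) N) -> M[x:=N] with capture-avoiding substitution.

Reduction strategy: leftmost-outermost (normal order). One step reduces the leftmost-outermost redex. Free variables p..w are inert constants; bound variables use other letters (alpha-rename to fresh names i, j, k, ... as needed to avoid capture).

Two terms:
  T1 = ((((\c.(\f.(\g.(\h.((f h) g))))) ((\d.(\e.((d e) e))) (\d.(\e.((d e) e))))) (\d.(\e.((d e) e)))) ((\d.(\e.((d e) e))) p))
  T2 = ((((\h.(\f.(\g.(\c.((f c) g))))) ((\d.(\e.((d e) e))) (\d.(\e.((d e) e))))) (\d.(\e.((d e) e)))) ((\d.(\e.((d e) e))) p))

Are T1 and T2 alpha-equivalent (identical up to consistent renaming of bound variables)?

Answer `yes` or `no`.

Answer: yes

Derivation:
Term 1: ((((\c.(\f.(\g.(\h.((f h) g))))) ((\d.(\e.((d e) e))) (\d.(\e.((d e) e))))) (\d.(\e.((d e) e)))) ((\d.(\e.((d e) e))) p))
Term 2: ((((\h.(\f.(\g.(\c.((f c) g))))) ((\d.(\e.((d e) e))) (\d.(\e.((d e) e))))) (\d.(\e.((d e) e)))) ((\d.(\e.((d e) e))) p))
Alpha-equivalence: compare structure up to binder renaming.
Result: True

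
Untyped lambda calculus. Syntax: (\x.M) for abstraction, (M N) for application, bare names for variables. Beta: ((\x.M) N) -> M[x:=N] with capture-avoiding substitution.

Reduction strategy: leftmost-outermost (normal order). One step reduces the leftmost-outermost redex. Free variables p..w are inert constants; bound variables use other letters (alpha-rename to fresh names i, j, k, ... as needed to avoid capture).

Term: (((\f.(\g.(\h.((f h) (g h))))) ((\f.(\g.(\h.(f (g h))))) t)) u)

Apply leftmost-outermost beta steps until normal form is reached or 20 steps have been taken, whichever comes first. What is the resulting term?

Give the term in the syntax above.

Answer: (\h.(t (h (u h))))

Derivation:
Step 0: (((\f.(\g.(\h.((f h) (g h))))) ((\f.(\g.(\h.(f (g h))))) t)) u)
Step 1: ((\g.(\h.((((\f.(\g.(\h.(f (g h))))) t) h) (g h)))) u)
Step 2: (\h.((((\f.(\g.(\h.(f (g h))))) t) h) (u h)))
Step 3: (\h.(((\g.(\h.(t (g h)))) h) (u h)))
Step 4: (\h.((\i.(t (h i))) (u h)))
Step 5: (\h.(t (h (u h))))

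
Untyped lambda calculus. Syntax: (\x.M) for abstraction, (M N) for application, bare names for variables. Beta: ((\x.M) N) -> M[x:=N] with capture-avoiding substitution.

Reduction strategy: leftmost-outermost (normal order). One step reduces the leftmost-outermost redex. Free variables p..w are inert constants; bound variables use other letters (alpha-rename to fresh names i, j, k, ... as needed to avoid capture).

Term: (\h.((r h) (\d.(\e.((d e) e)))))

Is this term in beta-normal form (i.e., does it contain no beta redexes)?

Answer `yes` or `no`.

Answer: yes

Derivation:
Term: (\h.((r h) (\d.(\e.((d e) e)))))
No beta redexes found.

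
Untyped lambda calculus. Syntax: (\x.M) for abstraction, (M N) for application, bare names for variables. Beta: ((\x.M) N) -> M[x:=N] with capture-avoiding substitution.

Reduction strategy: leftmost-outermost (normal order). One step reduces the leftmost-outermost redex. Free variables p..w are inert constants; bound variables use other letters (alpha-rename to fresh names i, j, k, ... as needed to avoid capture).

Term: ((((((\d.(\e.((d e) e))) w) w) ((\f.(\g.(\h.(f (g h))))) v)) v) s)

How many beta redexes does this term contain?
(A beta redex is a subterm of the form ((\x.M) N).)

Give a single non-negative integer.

Answer: 2

Derivation:
Term: ((((((\d.(\e.((d e) e))) w) w) ((\f.(\g.(\h.(f (g h))))) v)) v) s)
  Redex: ((\d.(\e.((d e) e))) w)
  Redex: ((\f.(\g.(\h.(f (g h))))) v)
Total redexes: 2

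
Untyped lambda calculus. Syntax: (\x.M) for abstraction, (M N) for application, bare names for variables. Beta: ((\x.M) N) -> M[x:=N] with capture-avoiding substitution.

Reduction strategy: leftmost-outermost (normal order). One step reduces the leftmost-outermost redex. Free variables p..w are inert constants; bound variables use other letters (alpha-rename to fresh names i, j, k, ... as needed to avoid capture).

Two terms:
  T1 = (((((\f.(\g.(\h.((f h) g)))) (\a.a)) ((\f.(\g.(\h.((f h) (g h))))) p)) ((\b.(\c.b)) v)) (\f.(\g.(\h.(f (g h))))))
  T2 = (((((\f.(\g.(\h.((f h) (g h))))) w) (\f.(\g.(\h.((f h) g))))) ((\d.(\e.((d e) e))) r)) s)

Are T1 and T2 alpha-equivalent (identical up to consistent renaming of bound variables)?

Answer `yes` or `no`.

Term 1: (((((\f.(\g.(\h.((f h) g)))) (\a.a)) ((\f.(\g.(\h.((f h) (g h))))) p)) ((\b.(\c.b)) v)) (\f.(\g.(\h.(f (g h))))))
Term 2: (((((\f.(\g.(\h.((f h) (g h))))) w) (\f.(\g.(\h.((f h) g))))) ((\d.(\e.((d e) e))) r)) s)
Alpha-equivalence: compare structure up to binder renaming.
Result: False

Answer: no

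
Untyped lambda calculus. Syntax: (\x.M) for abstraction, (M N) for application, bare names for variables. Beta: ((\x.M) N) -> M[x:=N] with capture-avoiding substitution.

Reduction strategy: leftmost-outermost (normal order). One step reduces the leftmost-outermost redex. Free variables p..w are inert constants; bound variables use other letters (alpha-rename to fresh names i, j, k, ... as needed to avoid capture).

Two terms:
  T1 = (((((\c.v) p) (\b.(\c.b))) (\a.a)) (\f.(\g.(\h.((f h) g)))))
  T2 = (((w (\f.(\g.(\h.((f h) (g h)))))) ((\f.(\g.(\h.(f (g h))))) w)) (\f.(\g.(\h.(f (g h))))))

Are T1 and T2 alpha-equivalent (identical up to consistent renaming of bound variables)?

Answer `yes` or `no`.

Term 1: (((((\c.v) p) (\b.(\c.b))) (\a.a)) (\f.(\g.(\h.((f h) g)))))
Term 2: (((w (\f.(\g.(\h.((f h) (g h)))))) ((\f.(\g.(\h.(f (g h))))) w)) (\f.(\g.(\h.(f (g h))))))
Alpha-equivalence: compare structure up to binder renaming.
Result: False

Answer: no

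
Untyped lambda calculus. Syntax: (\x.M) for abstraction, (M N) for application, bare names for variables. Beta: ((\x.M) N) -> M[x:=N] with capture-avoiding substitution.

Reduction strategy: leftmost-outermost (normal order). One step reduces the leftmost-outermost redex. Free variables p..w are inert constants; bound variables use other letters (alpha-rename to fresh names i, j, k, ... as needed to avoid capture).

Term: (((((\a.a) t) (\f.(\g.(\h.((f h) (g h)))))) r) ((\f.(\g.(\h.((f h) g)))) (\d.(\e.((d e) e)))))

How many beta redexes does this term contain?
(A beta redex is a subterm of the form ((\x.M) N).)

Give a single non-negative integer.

Answer: 2

Derivation:
Term: (((((\a.a) t) (\f.(\g.(\h.((f h) (g h)))))) r) ((\f.(\g.(\h.((f h) g)))) (\d.(\e.((d e) e)))))
  Redex: ((\a.a) t)
  Redex: ((\f.(\g.(\h.((f h) g)))) (\d.(\e.((d e) e))))
Total redexes: 2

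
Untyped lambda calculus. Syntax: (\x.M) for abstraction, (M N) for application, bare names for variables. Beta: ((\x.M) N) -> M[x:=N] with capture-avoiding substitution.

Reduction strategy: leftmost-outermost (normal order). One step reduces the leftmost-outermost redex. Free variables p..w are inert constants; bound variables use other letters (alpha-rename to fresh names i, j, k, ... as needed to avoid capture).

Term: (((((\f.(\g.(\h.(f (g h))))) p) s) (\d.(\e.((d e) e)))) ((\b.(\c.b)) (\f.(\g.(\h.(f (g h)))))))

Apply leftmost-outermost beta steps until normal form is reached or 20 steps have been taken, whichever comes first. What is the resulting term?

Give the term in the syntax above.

Step 0: (((((\f.(\g.(\h.(f (g h))))) p) s) (\d.(\e.((d e) e)))) ((\b.(\c.b)) (\f.(\g.(\h.(f (g h)))))))
Step 1: ((((\g.(\h.(p (g h)))) s) (\d.(\e.((d e) e)))) ((\b.(\c.b)) (\f.(\g.(\h.(f (g h)))))))
Step 2: (((\h.(p (s h))) (\d.(\e.((d e) e)))) ((\b.(\c.b)) (\f.(\g.(\h.(f (g h)))))))
Step 3: ((p (s (\d.(\e.((d e) e))))) ((\b.(\c.b)) (\f.(\g.(\h.(f (g h)))))))
Step 4: ((p (s (\d.(\e.((d e) e))))) (\c.(\f.(\g.(\h.(f (g h)))))))

Answer: ((p (s (\d.(\e.((d e) e))))) (\c.(\f.(\g.(\h.(f (g h)))))))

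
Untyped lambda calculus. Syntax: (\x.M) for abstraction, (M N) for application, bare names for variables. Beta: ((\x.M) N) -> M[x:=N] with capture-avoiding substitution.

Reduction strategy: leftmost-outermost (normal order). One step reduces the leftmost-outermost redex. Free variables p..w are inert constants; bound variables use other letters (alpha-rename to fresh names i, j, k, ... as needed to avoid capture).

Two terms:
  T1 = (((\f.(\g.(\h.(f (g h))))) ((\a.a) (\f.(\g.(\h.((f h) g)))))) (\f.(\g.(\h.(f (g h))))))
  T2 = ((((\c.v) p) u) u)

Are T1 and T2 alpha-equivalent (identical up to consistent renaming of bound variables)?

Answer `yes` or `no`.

Answer: no

Derivation:
Term 1: (((\f.(\g.(\h.(f (g h))))) ((\a.a) (\f.(\g.(\h.((f h) g)))))) (\f.(\g.(\h.(f (g h))))))
Term 2: ((((\c.v) p) u) u)
Alpha-equivalence: compare structure up to binder renaming.
Result: False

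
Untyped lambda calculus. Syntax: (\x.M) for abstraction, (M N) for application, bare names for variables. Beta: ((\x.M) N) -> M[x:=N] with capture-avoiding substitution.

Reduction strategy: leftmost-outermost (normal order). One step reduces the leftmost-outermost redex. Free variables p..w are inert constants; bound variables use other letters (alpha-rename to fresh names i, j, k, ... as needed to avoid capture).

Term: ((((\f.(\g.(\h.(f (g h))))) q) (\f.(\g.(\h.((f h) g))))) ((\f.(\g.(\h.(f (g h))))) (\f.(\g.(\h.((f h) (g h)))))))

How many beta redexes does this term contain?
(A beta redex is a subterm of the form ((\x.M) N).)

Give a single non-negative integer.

Answer: 2

Derivation:
Term: ((((\f.(\g.(\h.(f (g h))))) q) (\f.(\g.(\h.((f h) g))))) ((\f.(\g.(\h.(f (g h))))) (\f.(\g.(\h.((f h) (g h)))))))
  Redex: ((\f.(\g.(\h.(f (g h))))) q)
  Redex: ((\f.(\g.(\h.(f (g h))))) (\f.(\g.(\h.((f h) (g h))))))
Total redexes: 2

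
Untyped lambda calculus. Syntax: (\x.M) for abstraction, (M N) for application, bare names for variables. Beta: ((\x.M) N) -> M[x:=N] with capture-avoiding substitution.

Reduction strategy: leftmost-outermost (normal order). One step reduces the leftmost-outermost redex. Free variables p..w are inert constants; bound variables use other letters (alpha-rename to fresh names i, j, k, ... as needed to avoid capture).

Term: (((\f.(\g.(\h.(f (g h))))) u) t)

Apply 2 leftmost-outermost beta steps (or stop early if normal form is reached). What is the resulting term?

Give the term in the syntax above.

Step 0: (((\f.(\g.(\h.(f (g h))))) u) t)
Step 1: ((\g.(\h.(u (g h)))) t)
Step 2: (\h.(u (t h)))

Answer: (\h.(u (t h)))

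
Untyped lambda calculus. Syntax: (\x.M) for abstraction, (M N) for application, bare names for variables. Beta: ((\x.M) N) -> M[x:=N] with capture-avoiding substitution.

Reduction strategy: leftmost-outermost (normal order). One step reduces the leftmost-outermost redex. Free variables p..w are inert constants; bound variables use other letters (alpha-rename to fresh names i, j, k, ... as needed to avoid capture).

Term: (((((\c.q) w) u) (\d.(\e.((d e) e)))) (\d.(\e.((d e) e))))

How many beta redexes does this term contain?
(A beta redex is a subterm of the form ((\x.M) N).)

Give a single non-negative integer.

Term: (((((\c.q) w) u) (\d.(\e.((d e) e)))) (\d.(\e.((d e) e))))
  Redex: ((\c.q) w)
Total redexes: 1

Answer: 1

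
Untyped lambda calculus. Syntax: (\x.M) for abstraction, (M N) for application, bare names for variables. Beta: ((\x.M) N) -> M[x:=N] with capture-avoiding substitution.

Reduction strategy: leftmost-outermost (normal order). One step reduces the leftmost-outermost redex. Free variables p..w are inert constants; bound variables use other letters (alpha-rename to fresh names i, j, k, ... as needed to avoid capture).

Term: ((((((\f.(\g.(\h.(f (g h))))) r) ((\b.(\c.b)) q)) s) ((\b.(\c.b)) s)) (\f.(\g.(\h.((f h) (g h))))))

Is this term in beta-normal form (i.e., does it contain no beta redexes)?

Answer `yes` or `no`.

Term: ((((((\f.(\g.(\h.(f (g h))))) r) ((\b.(\c.b)) q)) s) ((\b.(\c.b)) s)) (\f.(\g.(\h.((f h) (g h))))))
Found 3 beta redex(es).

Answer: no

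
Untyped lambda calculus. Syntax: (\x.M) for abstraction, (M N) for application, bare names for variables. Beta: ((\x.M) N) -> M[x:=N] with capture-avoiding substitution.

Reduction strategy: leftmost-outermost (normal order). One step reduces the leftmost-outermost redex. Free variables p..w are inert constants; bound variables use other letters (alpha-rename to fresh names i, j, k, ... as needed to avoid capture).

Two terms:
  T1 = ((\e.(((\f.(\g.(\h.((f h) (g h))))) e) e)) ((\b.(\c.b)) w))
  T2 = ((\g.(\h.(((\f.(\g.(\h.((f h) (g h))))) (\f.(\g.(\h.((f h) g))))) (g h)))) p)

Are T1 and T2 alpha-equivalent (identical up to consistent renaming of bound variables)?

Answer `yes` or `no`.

Term 1: ((\e.(((\f.(\g.(\h.((f h) (g h))))) e) e)) ((\b.(\c.b)) w))
Term 2: ((\g.(\h.(((\f.(\g.(\h.((f h) (g h))))) (\f.(\g.(\h.((f h) g))))) (g h)))) p)
Alpha-equivalence: compare structure up to binder renaming.
Result: False

Answer: no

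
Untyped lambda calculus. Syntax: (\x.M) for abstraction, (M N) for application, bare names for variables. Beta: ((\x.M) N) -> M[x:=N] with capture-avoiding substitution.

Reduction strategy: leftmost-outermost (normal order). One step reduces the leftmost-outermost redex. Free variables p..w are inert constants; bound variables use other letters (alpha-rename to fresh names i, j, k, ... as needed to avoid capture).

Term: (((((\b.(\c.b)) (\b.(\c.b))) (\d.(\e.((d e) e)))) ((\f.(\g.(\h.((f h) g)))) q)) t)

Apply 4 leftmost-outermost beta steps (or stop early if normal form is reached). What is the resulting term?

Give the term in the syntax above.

Step 0: (((((\b.(\c.b)) (\b.(\c.b))) (\d.(\e.((d e) e)))) ((\f.(\g.(\h.((f h) g)))) q)) t)
Step 1: ((((\c.(\b.(\c.b))) (\d.(\e.((d e) e)))) ((\f.(\g.(\h.((f h) g)))) q)) t)
Step 2: (((\b.(\c.b)) ((\f.(\g.(\h.((f h) g)))) q)) t)
Step 3: ((\c.((\f.(\g.(\h.((f h) g)))) q)) t)
Step 4: ((\f.(\g.(\h.((f h) g)))) q)

Answer: ((\f.(\g.(\h.((f h) g)))) q)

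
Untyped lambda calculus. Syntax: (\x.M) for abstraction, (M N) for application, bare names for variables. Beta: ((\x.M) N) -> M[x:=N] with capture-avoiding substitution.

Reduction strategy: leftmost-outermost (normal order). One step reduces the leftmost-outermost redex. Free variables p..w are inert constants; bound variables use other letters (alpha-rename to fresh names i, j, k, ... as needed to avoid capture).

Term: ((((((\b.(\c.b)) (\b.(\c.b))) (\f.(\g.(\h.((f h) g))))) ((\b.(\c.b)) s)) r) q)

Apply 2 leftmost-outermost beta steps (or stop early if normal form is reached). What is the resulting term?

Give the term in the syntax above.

Step 0: ((((((\b.(\c.b)) (\b.(\c.b))) (\f.(\g.(\h.((f h) g))))) ((\b.(\c.b)) s)) r) q)
Step 1: (((((\c.(\b.(\c.b))) (\f.(\g.(\h.((f h) g))))) ((\b.(\c.b)) s)) r) q)
Step 2: ((((\b.(\c.b)) ((\b.(\c.b)) s)) r) q)

Answer: ((((\b.(\c.b)) ((\b.(\c.b)) s)) r) q)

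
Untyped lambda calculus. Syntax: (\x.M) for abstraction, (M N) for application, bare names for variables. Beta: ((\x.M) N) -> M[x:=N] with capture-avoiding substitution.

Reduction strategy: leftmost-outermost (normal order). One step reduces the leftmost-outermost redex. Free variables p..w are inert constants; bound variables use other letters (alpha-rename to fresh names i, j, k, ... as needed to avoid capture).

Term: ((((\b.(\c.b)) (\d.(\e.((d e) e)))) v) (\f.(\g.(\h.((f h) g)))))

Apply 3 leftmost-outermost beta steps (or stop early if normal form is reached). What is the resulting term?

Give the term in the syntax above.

Step 0: ((((\b.(\c.b)) (\d.(\e.((d e) e)))) v) (\f.(\g.(\h.((f h) g)))))
Step 1: (((\c.(\d.(\e.((d e) e)))) v) (\f.(\g.(\h.((f h) g)))))
Step 2: ((\d.(\e.((d e) e))) (\f.(\g.(\h.((f h) g)))))
Step 3: (\e.(((\f.(\g.(\h.((f h) g)))) e) e))

Answer: (\e.(((\f.(\g.(\h.((f h) g)))) e) e))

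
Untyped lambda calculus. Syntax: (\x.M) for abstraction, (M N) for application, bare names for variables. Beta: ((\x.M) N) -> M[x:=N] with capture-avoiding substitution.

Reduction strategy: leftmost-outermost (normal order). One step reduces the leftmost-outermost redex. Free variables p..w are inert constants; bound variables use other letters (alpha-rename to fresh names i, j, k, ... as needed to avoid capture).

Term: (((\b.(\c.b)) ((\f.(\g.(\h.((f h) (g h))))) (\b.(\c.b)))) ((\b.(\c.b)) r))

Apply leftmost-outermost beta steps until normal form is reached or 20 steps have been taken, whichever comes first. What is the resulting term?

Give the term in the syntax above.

Answer: (\g.(\h.h))

Derivation:
Step 0: (((\b.(\c.b)) ((\f.(\g.(\h.((f h) (g h))))) (\b.(\c.b)))) ((\b.(\c.b)) r))
Step 1: ((\c.((\f.(\g.(\h.((f h) (g h))))) (\b.(\c.b)))) ((\b.(\c.b)) r))
Step 2: ((\f.(\g.(\h.((f h) (g h))))) (\b.(\c.b)))
Step 3: (\g.(\h.(((\b.(\c.b)) h) (g h))))
Step 4: (\g.(\h.((\c.h) (g h))))
Step 5: (\g.(\h.h))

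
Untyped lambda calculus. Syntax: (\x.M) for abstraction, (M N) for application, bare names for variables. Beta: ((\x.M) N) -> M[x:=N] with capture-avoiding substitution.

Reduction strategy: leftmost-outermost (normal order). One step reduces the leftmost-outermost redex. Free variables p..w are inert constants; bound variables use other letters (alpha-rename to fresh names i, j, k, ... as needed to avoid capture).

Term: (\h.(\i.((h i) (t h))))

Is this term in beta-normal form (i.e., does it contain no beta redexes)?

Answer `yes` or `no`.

Term: (\h.(\i.((h i) (t h))))
No beta redexes found.

Answer: yes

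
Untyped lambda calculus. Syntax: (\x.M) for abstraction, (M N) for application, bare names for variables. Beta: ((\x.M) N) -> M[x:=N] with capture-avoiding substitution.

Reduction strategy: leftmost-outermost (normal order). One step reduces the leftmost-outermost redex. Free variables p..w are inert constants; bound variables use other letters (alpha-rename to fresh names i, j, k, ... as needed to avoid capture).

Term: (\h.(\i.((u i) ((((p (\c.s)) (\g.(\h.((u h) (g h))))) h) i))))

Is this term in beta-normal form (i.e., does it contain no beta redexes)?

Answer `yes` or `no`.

Term: (\h.(\i.((u i) ((((p (\c.s)) (\g.(\h.((u h) (g h))))) h) i))))
No beta redexes found.

Answer: yes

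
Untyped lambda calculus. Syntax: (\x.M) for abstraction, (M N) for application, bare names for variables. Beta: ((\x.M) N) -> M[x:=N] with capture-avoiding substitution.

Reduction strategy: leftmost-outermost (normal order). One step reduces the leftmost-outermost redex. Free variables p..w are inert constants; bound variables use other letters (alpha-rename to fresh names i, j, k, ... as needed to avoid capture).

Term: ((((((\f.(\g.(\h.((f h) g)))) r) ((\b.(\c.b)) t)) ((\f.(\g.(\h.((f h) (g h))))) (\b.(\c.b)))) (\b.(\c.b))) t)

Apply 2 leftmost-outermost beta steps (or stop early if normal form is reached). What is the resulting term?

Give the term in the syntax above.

Answer: ((((\h.((r h) ((\b.(\c.b)) t))) ((\f.(\g.(\h.((f h) (g h))))) (\b.(\c.b)))) (\b.(\c.b))) t)

Derivation:
Step 0: ((((((\f.(\g.(\h.((f h) g)))) r) ((\b.(\c.b)) t)) ((\f.(\g.(\h.((f h) (g h))))) (\b.(\c.b)))) (\b.(\c.b))) t)
Step 1: (((((\g.(\h.((r h) g))) ((\b.(\c.b)) t)) ((\f.(\g.(\h.((f h) (g h))))) (\b.(\c.b)))) (\b.(\c.b))) t)
Step 2: ((((\h.((r h) ((\b.(\c.b)) t))) ((\f.(\g.(\h.((f h) (g h))))) (\b.(\c.b)))) (\b.(\c.b))) t)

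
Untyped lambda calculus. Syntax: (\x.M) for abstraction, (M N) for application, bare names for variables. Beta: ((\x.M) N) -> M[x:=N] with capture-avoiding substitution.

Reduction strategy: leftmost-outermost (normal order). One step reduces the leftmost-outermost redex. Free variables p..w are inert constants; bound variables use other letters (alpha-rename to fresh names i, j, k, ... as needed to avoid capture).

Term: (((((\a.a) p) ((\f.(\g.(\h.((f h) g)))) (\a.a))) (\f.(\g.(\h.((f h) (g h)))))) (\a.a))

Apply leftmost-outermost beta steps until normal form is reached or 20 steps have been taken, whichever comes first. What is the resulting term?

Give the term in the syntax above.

Answer: (((p (\g.(\h.(h g)))) (\f.(\g.(\h.((f h) (g h)))))) (\a.a))

Derivation:
Step 0: (((((\a.a) p) ((\f.(\g.(\h.((f h) g)))) (\a.a))) (\f.(\g.(\h.((f h) (g h)))))) (\a.a))
Step 1: (((p ((\f.(\g.(\h.((f h) g)))) (\a.a))) (\f.(\g.(\h.((f h) (g h)))))) (\a.a))
Step 2: (((p (\g.(\h.(((\a.a) h) g)))) (\f.(\g.(\h.((f h) (g h)))))) (\a.a))
Step 3: (((p (\g.(\h.(h g)))) (\f.(\g.(\h.((f h) (g h)))))) (\a.a))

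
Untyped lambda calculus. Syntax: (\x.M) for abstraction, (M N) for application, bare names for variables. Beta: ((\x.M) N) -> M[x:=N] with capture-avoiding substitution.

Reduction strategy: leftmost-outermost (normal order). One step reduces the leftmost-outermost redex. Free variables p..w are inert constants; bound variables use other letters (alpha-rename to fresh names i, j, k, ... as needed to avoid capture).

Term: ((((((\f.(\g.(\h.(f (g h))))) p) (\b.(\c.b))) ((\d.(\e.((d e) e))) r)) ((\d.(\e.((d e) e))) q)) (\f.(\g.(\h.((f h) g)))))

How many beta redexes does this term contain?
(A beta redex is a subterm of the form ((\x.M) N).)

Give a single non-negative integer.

Answer: 3

Derivation:
Term: ((((((\f.(\g.(\h.(f (g h))))) p) (\b.(\c.b))) ((\d.(\e.((d e) e))) r)) ((\d.(\e.((d e) e))) q)) (\f.(\g.(\h.((f h) g)))))
  Redex: ((\f.(\g.(\h.(f (g h))))) p)
  Redex: ((\d.(\e.((d e) e))) r)
  Redex: ((\d.(\e.((d e) e))) q)
Total redexes: 3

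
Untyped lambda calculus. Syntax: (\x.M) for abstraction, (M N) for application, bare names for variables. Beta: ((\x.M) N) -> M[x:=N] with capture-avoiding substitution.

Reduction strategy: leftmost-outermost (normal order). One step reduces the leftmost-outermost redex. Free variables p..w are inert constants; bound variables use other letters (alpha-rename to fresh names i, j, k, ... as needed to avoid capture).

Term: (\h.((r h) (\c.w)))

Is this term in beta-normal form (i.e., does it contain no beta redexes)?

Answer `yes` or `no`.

Answer: yes

Derivation:
Term: (\h.((r h) (\c.w)))
No beta redexes found.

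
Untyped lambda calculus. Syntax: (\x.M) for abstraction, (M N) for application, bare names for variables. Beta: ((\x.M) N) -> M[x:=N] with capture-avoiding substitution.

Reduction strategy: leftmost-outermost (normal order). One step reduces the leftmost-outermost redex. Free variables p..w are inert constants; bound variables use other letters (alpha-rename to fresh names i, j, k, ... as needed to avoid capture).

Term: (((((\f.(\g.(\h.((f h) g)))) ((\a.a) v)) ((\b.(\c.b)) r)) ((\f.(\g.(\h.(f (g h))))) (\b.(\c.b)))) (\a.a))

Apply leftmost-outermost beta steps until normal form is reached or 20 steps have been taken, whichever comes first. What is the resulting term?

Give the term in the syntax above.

Answer: (((v (\g.(\h.(\c.(g h))))) (\c.r)) (\a.a))

Derivation:
Step 0: (((((\f.(\g.(\h.((f h) g)))) ((\a.a) v)) ((\b.(\c.b)) r)) ((\f.(\g.(\h.(f (g h))))) (\b.(\c.b)))) (\a.a))
Step 1: ((((\g.(\h.((((\a.a) v) h) g))) ((\b.(\c.b)) r)) ((\f.(\g.(\h.(f (g h))))) (\b.(\c.b)))) (\a.a))
Step 2: (((\h.((((\a.a) v) h) ((\b.(\c.b)) r))) ((\f.(\g.(\h.(f (g h))))) (\b.(\c.b)))) (\a.a))
Step 3: (((((\a.a) v) ((\f.(\g.(\h.(f (g h))))) (\b.(\c.b)))) ((\b.(\c.b)) r)) (\a.a))
Step 4: (((v ((\f.(\g.(\h.(f (g h))))) (\b.(\c.b)))) ((\b.(\c.b)) r)) (\a.a))
Step 5: (((v (\g.(\h.((\b.(\c.b)) (g h))))) ((\b.(\c.b)) r)) (\a.a))
Step 6: (((v (\g.(\h.(\c.(g h))))) ((\b.(\c.b)) r)) (\a.a))
Step 7: (((v (\g.(\h.(\c.(g h))))) (\c.r)) (\a.a))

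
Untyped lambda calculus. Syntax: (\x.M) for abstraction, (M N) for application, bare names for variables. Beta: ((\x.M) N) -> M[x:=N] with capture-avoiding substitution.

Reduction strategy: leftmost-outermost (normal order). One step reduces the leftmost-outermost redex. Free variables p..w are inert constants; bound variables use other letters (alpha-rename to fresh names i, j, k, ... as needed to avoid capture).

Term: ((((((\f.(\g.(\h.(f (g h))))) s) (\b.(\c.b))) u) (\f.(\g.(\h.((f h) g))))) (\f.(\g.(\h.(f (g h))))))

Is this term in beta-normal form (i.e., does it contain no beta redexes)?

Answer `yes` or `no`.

Answer: no

Derivation:
Term: ((((((\f.(\g.(\h.(f (g h))))) s) (\b.(\c.b))) u) (\f.(\g.(\h.((f h) g))))) (\f.(\g.(\h.(f (g h))))))
Found 1 beta redex(es).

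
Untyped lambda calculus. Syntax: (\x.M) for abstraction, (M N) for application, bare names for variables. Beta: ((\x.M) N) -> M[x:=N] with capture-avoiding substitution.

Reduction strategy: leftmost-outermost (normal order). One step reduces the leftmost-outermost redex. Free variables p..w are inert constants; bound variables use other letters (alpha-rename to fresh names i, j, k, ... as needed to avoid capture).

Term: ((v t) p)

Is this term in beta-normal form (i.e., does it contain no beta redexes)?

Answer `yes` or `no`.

Answer: yes

Derivation:
Term: ((v t) p)
No beta redexes found.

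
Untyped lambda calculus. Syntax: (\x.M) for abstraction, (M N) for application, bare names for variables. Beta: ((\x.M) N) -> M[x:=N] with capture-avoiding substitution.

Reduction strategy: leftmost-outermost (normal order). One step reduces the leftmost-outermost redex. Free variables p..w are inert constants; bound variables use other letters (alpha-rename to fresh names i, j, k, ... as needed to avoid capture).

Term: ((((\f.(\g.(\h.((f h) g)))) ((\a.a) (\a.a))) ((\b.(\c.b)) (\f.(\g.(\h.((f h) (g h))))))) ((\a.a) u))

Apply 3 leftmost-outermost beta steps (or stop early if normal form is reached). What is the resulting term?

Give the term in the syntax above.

Answer: ((((\a.a) (\a.a)) ((\a.a) u)) ((\b.(\c.b)) (\f.(\g.(\h.((f h) (g h)))))))

Derivation:
Step 0: ((((\f.(\g.(\h.((f h) g)))) ((\a.a) (\a.a))) ((\b.(\c.b)) (\f.(\g.(\h.((f h) (g h))))))) ((\a.a) u))
Step 1: (((\g.(\h.((((\a.a) (\a.a)) h) g))) ((\b.(\c.b)) (\f.(\g.(\h.((f h) (g h))))))) ((\a.a) u))
Step 2: ((\h.((((\a.a) (\a.a)) h) ((\b.(\c.b)) (\f.(\g.(\h.((f h) (g h)))))))) ((\a.a) u))
Step 3: ((((\a.a) (\a.a)) ((\a.a) u)) ((\b.(\c.b)) (\f.(\g.(\h.((f h) (g h)))))))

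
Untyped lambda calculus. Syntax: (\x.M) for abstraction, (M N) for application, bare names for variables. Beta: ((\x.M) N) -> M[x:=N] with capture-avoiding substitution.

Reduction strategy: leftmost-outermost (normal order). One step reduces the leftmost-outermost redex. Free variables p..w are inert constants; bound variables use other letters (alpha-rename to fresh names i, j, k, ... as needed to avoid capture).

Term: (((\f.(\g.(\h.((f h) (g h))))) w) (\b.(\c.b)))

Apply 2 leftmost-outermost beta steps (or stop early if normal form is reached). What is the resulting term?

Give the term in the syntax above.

Step 0: (((\f.(\g.(\h.((f h) (g h))))) w) (\b.(\c.b)))
Step 1: ((\g.(\h.((w h) (g h)))) (\b.(\c.b)))
Step 2: (\h.((w h) ((\b.(\c.b)) h)))

Answer: (\h.((w h) ((\b.(\c.b)) h)))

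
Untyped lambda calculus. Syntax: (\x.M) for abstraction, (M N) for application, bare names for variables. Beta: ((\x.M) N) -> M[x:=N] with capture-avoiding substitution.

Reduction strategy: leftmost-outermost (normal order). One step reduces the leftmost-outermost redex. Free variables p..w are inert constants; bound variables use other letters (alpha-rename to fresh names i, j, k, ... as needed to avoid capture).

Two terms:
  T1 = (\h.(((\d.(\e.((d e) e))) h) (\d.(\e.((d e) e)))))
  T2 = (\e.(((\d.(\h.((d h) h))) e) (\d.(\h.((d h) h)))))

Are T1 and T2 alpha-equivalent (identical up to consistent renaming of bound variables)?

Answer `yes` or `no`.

Term 1: (\h.(((\d.(\e.((d e) e))) h) (\d.(\e.((d e) e)))))
Term 2: (\e.(((\d.(\h.((d h) h))) e) (\d.(\h.((d h) h)))))
Alpha-equivalence: compare structure up to binder renaming.
Result: True

Answer: yes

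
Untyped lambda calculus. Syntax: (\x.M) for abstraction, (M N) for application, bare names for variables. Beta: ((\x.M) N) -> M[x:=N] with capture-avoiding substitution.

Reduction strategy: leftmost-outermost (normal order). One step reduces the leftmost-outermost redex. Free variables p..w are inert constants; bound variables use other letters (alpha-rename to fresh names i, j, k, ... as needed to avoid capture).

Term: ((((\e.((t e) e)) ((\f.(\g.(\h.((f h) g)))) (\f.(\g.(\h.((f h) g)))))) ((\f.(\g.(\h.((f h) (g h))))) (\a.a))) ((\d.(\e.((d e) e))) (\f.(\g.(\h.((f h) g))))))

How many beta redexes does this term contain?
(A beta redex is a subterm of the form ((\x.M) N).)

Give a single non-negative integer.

Term: ((((\e.((t e) e)) ((\f.(\g.(\h.((f h) g)))) (\f.(\g.(\h.((f h) g)))))) ((\f.(\g.(\h.((f h) (g h))))) (\a.a))) ((\d.(\e.((d e) e))) (\f.(\g.(\h.((f h) g))))))
  Redex: ((\e.((t e) e)) ((\f.(\g.(\h.((f h) g)))) (\f.(\g.(\h.((f h) g))))))
  Redex: ((\f.(\g.(\h.((f h) g)))) (\f.(\g.(\h.((f h) g)))))
  Redex: ((\f.(\g.(\h.((f h) (g h))))) (\a.a))
  Redex: ((\d.(\e.((d e) e))) (\f.(\g.(\h.((f h) g)))))
Total redexes: 4

Answer: 4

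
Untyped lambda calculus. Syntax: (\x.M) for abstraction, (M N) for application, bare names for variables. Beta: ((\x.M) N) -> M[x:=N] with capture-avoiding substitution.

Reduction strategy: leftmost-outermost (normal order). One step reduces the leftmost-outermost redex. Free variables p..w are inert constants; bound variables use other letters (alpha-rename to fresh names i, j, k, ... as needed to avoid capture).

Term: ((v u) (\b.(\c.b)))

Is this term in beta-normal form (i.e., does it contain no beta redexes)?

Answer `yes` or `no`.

Term: ((v u) (\b.(\c.b)))
No beta redexes found.

Answer: yes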